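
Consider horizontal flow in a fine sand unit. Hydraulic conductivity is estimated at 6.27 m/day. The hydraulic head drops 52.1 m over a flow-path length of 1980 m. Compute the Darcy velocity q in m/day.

0.165

Hydraulic gradient i = Δh / L = 52.1 / 1980 = 0.02631.
Specific discharge q = K · i = 6.270 × 0.02631 = 0.1650 m/day.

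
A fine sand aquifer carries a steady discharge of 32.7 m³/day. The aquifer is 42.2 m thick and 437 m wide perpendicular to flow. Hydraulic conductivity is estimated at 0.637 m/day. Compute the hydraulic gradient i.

0.00278

Cross-sectional area A = 437 × 42.2 = 18441 m².
From Q = K·A·i, i = Q / (K·A) = 32.7 / (0.6370 × 18441) = 0.002784.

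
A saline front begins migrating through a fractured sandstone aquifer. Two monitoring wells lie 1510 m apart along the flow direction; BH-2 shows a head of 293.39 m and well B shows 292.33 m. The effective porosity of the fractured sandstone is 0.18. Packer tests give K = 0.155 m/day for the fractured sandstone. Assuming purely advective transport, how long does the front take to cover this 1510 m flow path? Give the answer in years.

Hydraulic gradient i = (293.39 − 292.33) / 1510 = 1.06 / 1510 = 0.0007020.
Darcy flux q = K · i = 0.1550 × 0.0007020 = 0.0001088 m/day.
Seepage velocity v = q / n_e = 0.0001088 / 0.18 = 0.0006045 m/day.
Travel time t = L / v = 1510 / 0.0006045 = 2.498e+06 days = 6839 years.

6840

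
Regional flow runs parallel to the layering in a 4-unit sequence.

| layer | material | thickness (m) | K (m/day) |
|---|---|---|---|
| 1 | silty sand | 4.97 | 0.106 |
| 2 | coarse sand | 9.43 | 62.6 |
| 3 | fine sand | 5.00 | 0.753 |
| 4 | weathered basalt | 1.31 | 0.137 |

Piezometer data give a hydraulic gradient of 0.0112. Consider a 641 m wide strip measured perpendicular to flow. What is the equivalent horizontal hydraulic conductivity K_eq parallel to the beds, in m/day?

Flow is parallel to layering, so each bed carries its own Darcy discharge and the transmissivities add.
Σ(K_i·b_i) = 0.106×4.97 + 62.6×9.43 + 0.753×5.00 + 0.137×1.31 = 594.8 m²/day.
Total thickness b = 20.71 m, so K_eq = Σ(K_i·b_i)/b = 28.72 m/day.

28.7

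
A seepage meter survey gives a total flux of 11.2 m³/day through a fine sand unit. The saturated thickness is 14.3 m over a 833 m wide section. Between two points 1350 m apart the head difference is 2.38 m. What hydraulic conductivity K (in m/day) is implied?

Cross-sectional area A = 833 × 14.3 = 11912 m².
Hydraulic gradient i = Δh / L = 2.38 / 1350 = 0.001763.
From Q = K·A·i, K = Q / (A·i) = 11.2 / (11912 × 0.001763) = 0.5333 m/day.

0.533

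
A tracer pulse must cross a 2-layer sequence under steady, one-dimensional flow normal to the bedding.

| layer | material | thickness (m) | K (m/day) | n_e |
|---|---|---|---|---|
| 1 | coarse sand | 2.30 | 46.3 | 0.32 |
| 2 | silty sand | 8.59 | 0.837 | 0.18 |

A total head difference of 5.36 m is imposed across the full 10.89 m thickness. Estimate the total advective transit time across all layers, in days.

With flow normal to the layers, continuity requires the same specific discharge q through every layer.
Σ(b_i/K_i) = 2.30/46.3 + 8.59/0.837 = 10.31 d.
q = Δh / Σ(b_i/K_i) = 5.36 / 10.31 = 0.5198 m/day.
In each layer the seepage velocity is v_i = q/n_i, so the layer transit time is t_i = b_i·n_i / q:
  layer 1 (coarse sand): t_1 = 2.30 × 0.32 / 0.5198 = 1.416 d
  layer 2 (silty sand): t_2 = 8.59 × 0.18 / 0.5198 = 2.975 d
Total t = Σ t_i = 4.391 days.

4.39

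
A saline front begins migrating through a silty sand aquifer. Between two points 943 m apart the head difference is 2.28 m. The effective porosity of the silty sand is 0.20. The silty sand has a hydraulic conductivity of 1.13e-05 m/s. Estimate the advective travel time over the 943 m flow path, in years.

219

Convert K: 1.13e-05 m/s × 86400 = 0.9763 m/day.
Hydraulic gradient i = Δh / L = 2.28 / 943 = 0.002418.
Darcy flux q = K · i = 0.9763 × 0.002418 = 0.002361 m/day.
Seepage velocity v = q / n_e = 0.002361 / 0.20 = 0.01180 m/day.
Travel time t = L / v = 943 / 0.01180 = 79896 days = 218.7 years.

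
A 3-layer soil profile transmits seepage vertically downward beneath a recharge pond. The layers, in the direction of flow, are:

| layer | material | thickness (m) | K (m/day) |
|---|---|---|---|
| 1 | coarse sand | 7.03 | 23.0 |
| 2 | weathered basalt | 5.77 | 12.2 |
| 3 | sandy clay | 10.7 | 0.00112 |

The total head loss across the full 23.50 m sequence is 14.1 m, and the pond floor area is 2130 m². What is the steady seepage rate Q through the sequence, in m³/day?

3.14

Flow is perpendicular to layering, so the layers act in series and the equivalent K is the thickness-weighted harmonic mean.
Total thickness L = 7.03 + 5.77 + 10.7 = 23.50 m.
Σ(b_i/K_i) = 7.03/23.0 + 5.77/12.2 + 10.7/0.00112 = 9554 d.
K_eq = L / Σ(b_i/K_i) = 23.50 / 9554 = 0.002460 m/day.
Q = K_eq · A · (Δh/L) = 0.002460 × 2130 × (14.1/23.50) = 3.143 m³/day.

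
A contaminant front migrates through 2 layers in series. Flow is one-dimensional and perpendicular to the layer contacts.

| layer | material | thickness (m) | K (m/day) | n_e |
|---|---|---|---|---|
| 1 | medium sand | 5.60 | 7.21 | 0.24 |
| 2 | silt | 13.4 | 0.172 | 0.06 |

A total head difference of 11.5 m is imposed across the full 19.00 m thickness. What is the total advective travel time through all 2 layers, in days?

With flow normal to the layers, continuity requires the same specific discharge q through every layer.
Σ(b_i/K_i) = 5.60/7.21 + 13.4/0.172 = 78.68 d.
q = Δh / Σ(b_i/K_i) = 11.5 / 78.68 = 0.1462 m/day.
In each layer the seepage velocity is v_i = q/n_i, so the layer transit time is t_i = b_i·n_i / q:
  layer 1 (medium sand): t_1 = 5.60 × 0.24 / 0.1462 = 9.196 d
  layer 2 (silt): t_2 = 13.4 × 0.06 / 0.1462 = 5.501 d
Total t = Σ t_i = 14.70 days.

14.7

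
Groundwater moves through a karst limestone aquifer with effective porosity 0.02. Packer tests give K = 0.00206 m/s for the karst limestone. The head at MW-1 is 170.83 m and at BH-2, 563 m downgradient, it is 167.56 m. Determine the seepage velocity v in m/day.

51.7

Convert K: 0.00206 m/s × 86400 = 178.0 m/day.
Hydraulic gradient i = (170.83 − 167.56) / 563 = 3.27 / 563 = 0.005808.
Darcy flux q = K · i = 178.0 × 0.005808 = 1.034 m/day.
Seepage velocity v = q / n_e = 1.034 / 0.02 = 51.69 m/day.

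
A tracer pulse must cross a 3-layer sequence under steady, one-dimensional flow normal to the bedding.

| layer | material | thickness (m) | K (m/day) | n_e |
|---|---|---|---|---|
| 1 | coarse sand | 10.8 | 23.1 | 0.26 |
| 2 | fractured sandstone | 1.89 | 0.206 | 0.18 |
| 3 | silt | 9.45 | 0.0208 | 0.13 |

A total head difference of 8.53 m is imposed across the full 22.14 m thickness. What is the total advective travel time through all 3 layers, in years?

0.652

With flow normal to the layers, continuity requires the same specific discharge q through every layer.
Σ(b_i/K_i) = 10.8/23.1 + 1.89/0.206 + 9.45/0.0208 = 464.0 d.
q = Δh / Σ(b_i/K_i) = 8.53 / 464.0 = 0.01838 m/day.
In each layer the seepage velocity is v_i = q/n_i, so the layer transit time is t_i = b_i·n_i / q:
  layer 1 (coarse sand): t_1 = 10.8 × 0.26 / 0.01838 = 152.7 d
  layer 2 (fractured sandstone): t_2 = 1.89 × 0.18 / 0.01838 = 18.50 d
  layer 3 (silt): t_3 = 9.45 × 0.13 / 0.01838 = 66.82 d
Total t = Σ t_i = 238.1 days = 0.6518 years.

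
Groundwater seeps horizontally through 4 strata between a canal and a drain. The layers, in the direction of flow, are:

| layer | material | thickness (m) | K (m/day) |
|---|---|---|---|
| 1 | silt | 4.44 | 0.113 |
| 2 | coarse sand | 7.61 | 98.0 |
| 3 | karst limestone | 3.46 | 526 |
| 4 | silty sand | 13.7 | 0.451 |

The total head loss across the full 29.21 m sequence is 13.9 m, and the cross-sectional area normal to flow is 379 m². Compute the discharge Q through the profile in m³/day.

Flow is perpendicular to layering, so the layers act in series and the equivalent K is the thickness-weighted harmonic mean.
Total thickness L = 4.44 + 7.61 + 3.46 + 13.7 = 29.21 m.
Σ(b_i/K_i) = 4.44/0.113 + 7.61/98.0 + 3.46/526 + 13.7/0.451 = 69.75 d.
K_eq = L / Σ(b_i/K_i) = 29.21 / 69.75 = 0.4188 m/day.
Q = K_eq · A · (Δh/L) = 0.4188 × 379 × (13.9/29.21) = 75.52 m³/day.

75.5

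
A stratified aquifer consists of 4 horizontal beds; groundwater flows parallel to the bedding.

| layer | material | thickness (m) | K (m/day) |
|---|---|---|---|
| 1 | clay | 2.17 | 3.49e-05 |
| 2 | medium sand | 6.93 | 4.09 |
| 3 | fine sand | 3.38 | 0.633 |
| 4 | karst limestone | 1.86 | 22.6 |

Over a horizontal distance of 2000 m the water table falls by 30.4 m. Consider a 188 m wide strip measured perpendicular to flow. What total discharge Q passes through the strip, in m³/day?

207

Flow is parallel to layering, so each bed carries its own Darcy discharge and the transmissivities add.
Σ(K_i·b_i) = 3.49e-05×2.17 + 4.09×6.93 + 0.633×3.38 + 22.6×1.86 = 72.52 m²/day.
Hydraulic gradient i = Δh / L = 30.4 / 2000 = 0.01520.
Q = Σ(K_i·b_i) · W · i = 72.52 × 188 × 0.01520 = 207.2 m³/day.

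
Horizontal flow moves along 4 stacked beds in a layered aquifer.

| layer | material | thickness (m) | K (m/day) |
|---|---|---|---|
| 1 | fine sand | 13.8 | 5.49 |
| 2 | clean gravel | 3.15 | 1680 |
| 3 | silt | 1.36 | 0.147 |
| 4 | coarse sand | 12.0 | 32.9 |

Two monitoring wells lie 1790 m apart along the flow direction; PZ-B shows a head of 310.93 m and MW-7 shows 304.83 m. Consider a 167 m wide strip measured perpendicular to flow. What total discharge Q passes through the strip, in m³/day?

Flow is parallel to layering, so each bed carries its own Darcy discharge and the transmissivities add.
Σ(K_i·b_i) = 5.49×13.8 + 1680×3.15 + 0.147×1.36 + 32.9×12.0 = 5763 m²/day.
Hydraulic gradient i = (310.93 − 304.83) / 1790 = 6.1 / 1790 = 0.003408.
Q = Σ(K_i·b_i) · W · i = 5763 × 167 × 0.003408 = 3280 m³/day.

3280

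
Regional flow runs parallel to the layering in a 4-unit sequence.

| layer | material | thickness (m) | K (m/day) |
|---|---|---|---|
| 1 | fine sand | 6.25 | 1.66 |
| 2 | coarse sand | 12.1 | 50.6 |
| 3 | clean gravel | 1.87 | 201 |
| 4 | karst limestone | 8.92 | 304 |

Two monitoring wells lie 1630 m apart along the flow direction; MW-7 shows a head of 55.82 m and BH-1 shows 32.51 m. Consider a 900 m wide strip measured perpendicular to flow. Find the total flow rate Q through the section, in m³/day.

47800

Flow is parallel to layering, so each bed carries its own Darcy discharge and the transmissivities add.
Σ(K_i·b_i) = 1.66×6.25 + 50.6×12.1 + 201×1.87 + 304×8.92 = 3710 m²/day.
Hydraulic gradient i = (55.82 − 32.51) / 1630 = 23.31 / 1630 = 0.01430.
Q = Σ(K_i·b_i) · W · i = 3710 × 900 × 0.01430 = 47752 m³/day.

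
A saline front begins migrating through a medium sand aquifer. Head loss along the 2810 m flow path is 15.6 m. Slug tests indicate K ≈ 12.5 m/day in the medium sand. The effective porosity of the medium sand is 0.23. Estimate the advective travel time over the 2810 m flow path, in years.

Hydraulic gradient i = Δh / L = 15.6 / 2810 = 0.005552.
Darcy flux q = K · i = 12.50 × 0.005552 = 0.06940 m/day.
Seepage velocity v = q / n_e = 0.06940 / 0.23 = 0.3017 m/day.
Travel time t = L / v = 2810 / 0.3017 = 9313 days = 25.50 years.

25.5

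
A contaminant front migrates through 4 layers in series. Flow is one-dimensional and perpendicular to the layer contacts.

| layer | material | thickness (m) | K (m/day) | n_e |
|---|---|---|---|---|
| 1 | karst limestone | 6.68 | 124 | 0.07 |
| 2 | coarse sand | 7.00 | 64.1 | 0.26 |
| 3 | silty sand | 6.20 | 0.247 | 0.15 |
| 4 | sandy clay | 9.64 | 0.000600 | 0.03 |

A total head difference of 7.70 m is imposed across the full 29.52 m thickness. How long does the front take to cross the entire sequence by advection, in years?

With flow normal to the layers, continuity requires the same specific discharge q through every layer.
Σ(b_i/K_i) = 6.68/124 + 7.00/64.1 + 6.20/0.247 + 9.64/0.000600 = 16092 d.
q = Δh / Σ(b_i/K_i) = 7.70 / 16092 = 0.0004785 m/day.
In each layer the seepage velocity is v_i = q/n_i, so the layer transit time is t_i = b_i·n_i / q:
  layer 1 (karst limestone): t_1 = 6.68 × 0.07 / 0.0004785 = 977.2 d
  layer 2 (coarse sand): t_2 = 7.00 × 0.26 / 0.0004785 = 3804 d
  layer 3 (silty sand): t_3 = 6.20 × 0.15 / 0.0004785 = 1944 d
  layer 4 (sandy clay): t_4 = 9.64 × 0.03 / 0.0004785 = 604.4 d
Total t = Σ t_i = 7329 days = 20.06 years.

20.1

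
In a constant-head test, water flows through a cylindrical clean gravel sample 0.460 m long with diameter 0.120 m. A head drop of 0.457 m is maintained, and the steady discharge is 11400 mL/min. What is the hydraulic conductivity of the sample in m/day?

Cross-sectional area A = π·(d/2)² = π × (0.120/2)² = 0.01131 m².
Convert discharge: 11400 mL/min = 0.0001900 m³/s.
Darcy's law rearranged: K = Q·L / (A·Δh) = 0.0001900 × 0.460 / (0.01131 × 0.457) = 0.01691 m/s = 1461 m/day.

1460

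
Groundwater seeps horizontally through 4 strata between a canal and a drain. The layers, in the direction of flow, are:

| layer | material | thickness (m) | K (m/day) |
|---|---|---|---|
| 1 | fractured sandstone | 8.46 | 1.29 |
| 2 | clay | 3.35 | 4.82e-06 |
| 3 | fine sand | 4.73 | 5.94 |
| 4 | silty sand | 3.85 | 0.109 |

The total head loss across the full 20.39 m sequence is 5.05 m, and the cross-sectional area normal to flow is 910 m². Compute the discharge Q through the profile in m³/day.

0.00661

Flow is perpendicular to layering, so the layers act in series and the equivalent K is the thickness-weighted harmonic mean.
Total thickness L = 8.46 + 3.35 + 4.73 + 3.85 = 20.39 m.
Σ(b_i/K_i) = 8.46/1.29 + 3.35/4.82e-06 + 4.73/5.94 + 3.85/0.109 = 6.951e+05 d.
K_eq = L / Σ(b_i/K_i) = 20.39 / 6.951e+05 = 2.934e-05 m/day.
Q = K_eq · A · (Δh/L) = 2.934e-05 × 910 × (5.05/20.39) = 0.006612 m³/day.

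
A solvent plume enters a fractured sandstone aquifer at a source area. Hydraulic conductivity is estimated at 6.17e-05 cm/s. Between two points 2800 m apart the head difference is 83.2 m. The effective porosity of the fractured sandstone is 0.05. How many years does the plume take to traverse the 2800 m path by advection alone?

242

Convert K: 6.17e-05 cm/s × 864 = 0.05331 m/day.
Hydraulic gradient i = Δh / L = 83.2 / 2800 = 0.02971.
Darcy flux q = K · i = 0.05331 × 0.02971 = 0.001584 m/day.
Seepage velocity v = q / n_e = 0.001584 / 0.05 = 0.03168 m/day.
Travel time t = L / v = 2800 / 0.03168 = 88382 days = 242.0 years.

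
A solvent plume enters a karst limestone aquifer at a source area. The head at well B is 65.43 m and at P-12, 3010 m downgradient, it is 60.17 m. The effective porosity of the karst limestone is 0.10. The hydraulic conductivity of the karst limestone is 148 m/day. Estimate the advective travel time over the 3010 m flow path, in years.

Hydraulic gradient i = (65.43 − 60.17) / 3010 = 5.26 / 3010 = 0.001748.
Darcy flux q = K · i = 148.0 × 0.001748 = 0.2586 m/day.
Seepage velocity v = q / n_e = 0.2586 / 0.10 = 2.586 m/day.
Travel time t = L / v = 3010 / 2.586 = 1164 days = 3.186 years.

3.19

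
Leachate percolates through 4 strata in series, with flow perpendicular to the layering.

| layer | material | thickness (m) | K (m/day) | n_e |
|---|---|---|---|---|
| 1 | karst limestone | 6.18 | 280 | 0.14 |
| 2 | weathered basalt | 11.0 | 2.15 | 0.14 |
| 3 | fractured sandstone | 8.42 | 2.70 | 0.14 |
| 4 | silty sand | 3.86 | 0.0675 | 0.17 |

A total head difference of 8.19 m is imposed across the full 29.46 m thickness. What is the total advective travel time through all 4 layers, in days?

33.9

With flow normal to the layers, continuity requires the same specific discharge q through every layer.
Σ(b_i/K_i) = 6.18/280 + 11.0/2.15 + 8.42/2.70 + 3.86/0.0675 = 65.44 d.
q = Δh / Σ(b_i/K_i) = 8.19 / 65.44 = 0.1251 m/day.
In each layer the seepage velocity is v_i = q/n_i, so the layer transit time is t_i = b_i·n_i / q:
  layer 1 (karst limestone): t_1 = 6.18 × 0.14 / 0.1251 = 6.913 d
  layer 2 (weathered basalt): t_2 = 11.0 × 0.14 / 0.1251 = 12.31 d
  layer 3 (fractured sandstone): t_3 = 8.42 × 0.14 / 0.1251 = 9.419 d
  layer 4 (silty sand): t_4 = 3.86 × 0.17 / 0.1251 = 5.243 d
Total t = Σ t_i = 33.88 days.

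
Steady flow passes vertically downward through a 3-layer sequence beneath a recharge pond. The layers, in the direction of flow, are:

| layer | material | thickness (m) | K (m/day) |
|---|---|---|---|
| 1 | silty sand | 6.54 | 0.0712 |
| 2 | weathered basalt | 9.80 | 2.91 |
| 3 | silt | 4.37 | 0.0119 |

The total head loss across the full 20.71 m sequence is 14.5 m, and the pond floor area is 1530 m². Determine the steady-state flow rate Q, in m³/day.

48.0

Flow is perpendicular to layering, so the layers act in series and the equivalent K is the thickness-weighted harmonic mean.
Total thickness L = 6.54 + 9.80 + 4.37 = 20.71 m.
Σ(b_i/K_i) = 6.54/0.0712 + 9.80/2.91 + 4.37/0.0119 = 462.4 d.
K_eq = L / Σ(b_i/K_i) = 20.71 / 462.4 = 0.04478 m/day.
Q = K_eq · A · (Δh/L) = 0.04478 × 1530 × (14.5/20.71) = 47.97 m³/day.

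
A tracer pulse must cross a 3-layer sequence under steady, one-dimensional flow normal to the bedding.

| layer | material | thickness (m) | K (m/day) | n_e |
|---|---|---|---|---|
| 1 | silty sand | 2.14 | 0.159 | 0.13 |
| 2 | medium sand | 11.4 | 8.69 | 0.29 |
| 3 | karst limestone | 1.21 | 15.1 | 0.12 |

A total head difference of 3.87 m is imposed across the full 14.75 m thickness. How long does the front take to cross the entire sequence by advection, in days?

With flow normal to the layers, continuity requires the same specific discharge q through every layer.
Σ(b_i/K_i) = 2.14/0.159 + 11.4/8.69 + 1.21/15.1 = 14.85 d.
q = Δh / Σ(b_i/K_i) = 3.87 / 14.85 = 0.2606 m/day.
In each layer the seepage velocity is v_i = q/n_i, so the layer transit time is t_i = b_i·n_i / q:
  layer 1 (silty sand): t_1 = 2.14 × 0.13 / 0.2606 = 1.068 d
  layer 2 (medium sand): t_2 = 11.4 × 0.29 / 0.2606 = 12.69 d
  layer 3 (karst limestone): t_3 = 1.21 × 0.12 / 0.2606 = 0.5572 d
Total t = Σ t_i = 14.31 days.

14.3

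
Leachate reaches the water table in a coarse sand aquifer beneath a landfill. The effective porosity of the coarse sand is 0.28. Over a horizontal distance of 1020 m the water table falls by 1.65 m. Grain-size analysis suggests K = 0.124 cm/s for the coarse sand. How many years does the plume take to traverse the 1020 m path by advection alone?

Convert K: 0.124 cm/s × 864 = 107.1 m/day.
Hydraulic gradient i = Δh / L = 1.65 / 1020 = 0.001618.
Darcy flux q = K · i = 107.1 × 0.001618 = 0.1733 m/day.
Seepage velocity v = q / n_e = 0.1733 / 0.28 = 0.6190 m/day.
Travel time t = L / v = 1020 / 0.6190 = 1648 days = 4.512 years.

4.51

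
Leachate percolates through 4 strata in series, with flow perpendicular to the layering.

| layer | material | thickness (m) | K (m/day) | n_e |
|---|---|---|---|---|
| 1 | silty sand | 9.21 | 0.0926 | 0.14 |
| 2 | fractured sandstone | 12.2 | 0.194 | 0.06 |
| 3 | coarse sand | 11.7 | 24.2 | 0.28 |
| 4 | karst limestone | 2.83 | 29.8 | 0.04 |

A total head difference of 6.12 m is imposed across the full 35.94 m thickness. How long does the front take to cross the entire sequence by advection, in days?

144

With flow normal to the layers, continuity requires the same specific discharge q through every layer.
Σ(b_i/K_i) = 9.21/0.0926 + 12.2/0.194 + 11.7/24.2 + 2.83/29.8 = 162.9 d.
q = Δh / Σ(b_i/K_i) = 6.12 / 162.9 = 0.03756 m/day.
In each layer the seepage velocity is v_i = q/n_i, so the layer transit time is t_i = b_i·n_i / q:
  layer 1 (silty sand): t_1 = 9.21 × 0.14 / 0.03756 = 34.33 d
  layer 2 (fractured sandstone): t_2 = 12.2 × 0.06 / 0.03756 = 19.49 d
  layer 3 (coarse sand): t_3 = 11.7 × 0.28 / 0.03756 = 87.21 d
  layer 4 (karst limestone): t_4 = 2.83 × 0.04 / 0.03756 = 3.014 d
Total t = Σ t_i = 144.0 days.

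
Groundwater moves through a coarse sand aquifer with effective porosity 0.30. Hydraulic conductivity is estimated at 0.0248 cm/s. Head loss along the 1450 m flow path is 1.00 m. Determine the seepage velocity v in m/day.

0.0493

Convert K: 0.0248 cm/s × 864 = 21.43 m/day.
Hydraulic gradient i = Δh / L = 1.00 / 1450 = 0.0006897.
Darcy flux q = K · i = 21.43 × 0.0006897 = 0.01478 m/day.
Seepage velocity v = q / n_e = 0.01478 / 0.30 = 0.04926 m/day.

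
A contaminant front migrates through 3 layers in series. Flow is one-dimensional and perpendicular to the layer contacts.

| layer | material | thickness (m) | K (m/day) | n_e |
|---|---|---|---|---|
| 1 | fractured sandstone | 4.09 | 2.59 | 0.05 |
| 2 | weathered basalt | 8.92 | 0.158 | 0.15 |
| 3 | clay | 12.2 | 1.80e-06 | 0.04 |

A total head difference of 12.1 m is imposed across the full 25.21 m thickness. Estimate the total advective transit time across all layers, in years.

With flow normal to the layers, continuity requires the same specific discharge q through every layer.
Σ(b_i/K_i) = 4.09/2.59 + 8.92/0.158 + 12.2/1.80e-06 = 6.778e+06 d.
q = Δh / Σ(b_i/K_i) = 12.1 / 6.778e+06 = 1.785e-06 m/day.
In each layer the seepage velocity is v_i = q/n_i, so the layer transit time is t_i = b_i·n_i / q:
  layer 1 (fractured sandstone): t_1 = 4.09 × 0.05 / 1.785e-06 = 1.146e+05 d
  layer 2 (weathered basalt): t_2 = 8.92 × 0.15 / 1.785e-06 = 7.495e+05 d
  layer 3 (clay): t_3 = 12.2 × 0.04 / 1.785e-06 = 2.734e+05 d
Total t = Σ t_i = 1.137e+06 days = 3114 years.

3110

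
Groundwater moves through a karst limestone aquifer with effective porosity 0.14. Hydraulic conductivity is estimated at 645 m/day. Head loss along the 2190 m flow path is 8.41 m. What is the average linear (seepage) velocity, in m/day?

17.7

Hydraulic gradient i = Δh / L = 8.41 / 2190 = 0.003840.
Darcy flux q = K · i = 645.0 × 0.003840 = 2.477 m/day.
Seepage velocity v = q / n_e = 2.477 / 0.14 = 17.69 m/day.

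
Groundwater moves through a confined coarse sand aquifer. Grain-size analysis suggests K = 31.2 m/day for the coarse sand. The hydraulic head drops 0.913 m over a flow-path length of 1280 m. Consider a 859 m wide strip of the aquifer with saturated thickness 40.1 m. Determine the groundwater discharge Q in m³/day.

767

Cross-sectional area A = 859 × 40.1 = 34446 m².
Hydraulic gradient i = Δh / L = 0.913 / 1280 = 0.0007133.
Darcy's law: Q = K · A · i = 31.20 × 34446 × 0.0007133 = 766.6 m³/day.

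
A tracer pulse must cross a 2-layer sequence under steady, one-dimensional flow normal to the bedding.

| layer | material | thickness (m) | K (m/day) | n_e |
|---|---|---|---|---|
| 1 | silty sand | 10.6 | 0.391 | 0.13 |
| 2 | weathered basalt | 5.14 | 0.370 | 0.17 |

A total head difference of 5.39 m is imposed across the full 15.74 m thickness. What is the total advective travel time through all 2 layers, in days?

17.1

With flow normal to the layers, continuity requires the same specific discharge q through every layer.
Σ(b_i/K_i) = 10.6/0.391 + 5.14/0.370 = 41.00 d.
q = Δh / Σ(b_i/K_i) = 5.39 / 41.00 = 0.1315 m/day.
In each layer the seepage velocity is v_i = q/n_i, so the layer transit time is t_i = b_i·n_i / q:
  layer 1 (silty sand): t_1 = 10.6 × 0.13 / 0.1315 = 10.48 d
  layer 2 (weathered basalt): t_2 = 5.14 × 0.17 / 0.1315 = 6.647 d
Total t = Σ t_i = 17.13 days.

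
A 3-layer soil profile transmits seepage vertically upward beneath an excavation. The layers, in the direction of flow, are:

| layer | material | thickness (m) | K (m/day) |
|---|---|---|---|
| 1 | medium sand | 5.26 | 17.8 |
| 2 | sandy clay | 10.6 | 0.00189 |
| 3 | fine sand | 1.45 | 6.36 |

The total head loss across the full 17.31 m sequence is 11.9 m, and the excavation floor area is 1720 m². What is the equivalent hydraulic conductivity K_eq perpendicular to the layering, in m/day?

Flow is perpendicular to layering, so the layers act in series and the equivalent K is the thickness-weighted harmonic mean.
Total thickness L = 5.26 + 10.6 + 1.45 = 17.31 m.
Σ(b_i/K_i) = 5.26/17.8 + 10.6/0.00189 + 1.45/6.36 = 5609 d.
K_eq = L / Σ(b_i/K_i) = 17.31 / 5609 = 0.003086 m/day.

0.00309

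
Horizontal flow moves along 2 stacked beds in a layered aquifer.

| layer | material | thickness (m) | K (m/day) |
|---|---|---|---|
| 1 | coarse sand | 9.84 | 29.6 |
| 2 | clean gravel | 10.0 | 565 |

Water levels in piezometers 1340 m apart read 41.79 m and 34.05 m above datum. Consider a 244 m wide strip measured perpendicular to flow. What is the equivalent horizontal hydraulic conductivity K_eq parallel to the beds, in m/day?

299

Flow is parallel to layering, so each bed carries its own Darcy discharge and the transmissivities add.
Σ(K_i·b_i) = 29.6×9.84 + 565×10.0 = 5941 m²/day.
Total thickness b = 19.84 m, so K_eq = Σ(K_i·b_i)/b = 299.5 m/day.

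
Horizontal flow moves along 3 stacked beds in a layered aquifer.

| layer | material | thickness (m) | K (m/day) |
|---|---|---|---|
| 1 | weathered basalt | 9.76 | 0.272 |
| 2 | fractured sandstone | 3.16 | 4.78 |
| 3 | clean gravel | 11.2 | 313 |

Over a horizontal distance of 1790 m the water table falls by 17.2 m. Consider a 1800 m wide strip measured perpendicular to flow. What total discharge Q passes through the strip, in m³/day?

Flow is parallel to layering, so each bed carries its own Darcy discharge and the transmissivities add.
Σ(K_i·b_i) = 0.272×9.76 + 4.78×3.16 + 313×11.2 = 3523 m²/day.
Hydraulic gradient i = Δh / L = 17.2 / 1790 = 0.009609.
Q = Σ(K_i·b_i) · W · i = 3523 × 1800 × 0.009609 = 60940 m³/day.

60900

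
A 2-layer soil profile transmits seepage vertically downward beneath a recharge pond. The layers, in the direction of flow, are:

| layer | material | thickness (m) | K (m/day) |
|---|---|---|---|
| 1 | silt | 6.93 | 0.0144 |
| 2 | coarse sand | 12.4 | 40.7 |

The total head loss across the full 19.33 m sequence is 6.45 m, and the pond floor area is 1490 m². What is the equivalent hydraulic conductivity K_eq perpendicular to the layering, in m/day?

0.0401

Flow is perpendicular to layering, so the layers act in series and the equivalent K is the thickness-weighted harmonic mean.
Total thickness L = 6.93 + 12.4 = 19.33 m.
Σ(b_i/K_i) = 6.93/0.0144 + 12.4/40.7 = 481.6 d.
K_eq = L / Σ(b_i/K_i) = 19.33 / 481.6 = 0.04014 m/day.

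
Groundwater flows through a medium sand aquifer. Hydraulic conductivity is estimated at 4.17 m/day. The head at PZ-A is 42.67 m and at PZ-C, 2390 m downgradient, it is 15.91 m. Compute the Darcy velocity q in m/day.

Hydraulic gradient i = (42.67 − 15.91) / 2390 = 26.76 / 2390 = 0.01120.
Specific discharge q = K · i = 4.170 × 0.01120 = 0.04669 m/day.

0.0467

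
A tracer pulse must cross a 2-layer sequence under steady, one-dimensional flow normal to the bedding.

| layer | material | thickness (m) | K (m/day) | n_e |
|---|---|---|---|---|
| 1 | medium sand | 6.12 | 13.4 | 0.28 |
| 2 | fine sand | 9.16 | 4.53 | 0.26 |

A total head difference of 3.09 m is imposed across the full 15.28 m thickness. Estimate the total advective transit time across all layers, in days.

3.29

With flow normal to the layers, continuity requires the same specific discharge q through every layer.
Σ(b_i/K_i) = 6.12/13.4 + 9.16/4.53 = 2.479 d.
q = Δh / Σ(b_i/K_i) = 3.09 / 2.479 = 1.247 m/day.
In each layer the seepage velocity is v_i = q/n_i, so the layer transit time is t_i = b_i·n_i / q:
  layer 1 (medium sand): t_1 = 6.12 × 0.28 / 1.247 = 1.375 d
  layer 2 (fine sand): t_2 = 9.16 × 0.26 / 1.247 = 1.911 d
Total t = Σ t_i = 3.285 days.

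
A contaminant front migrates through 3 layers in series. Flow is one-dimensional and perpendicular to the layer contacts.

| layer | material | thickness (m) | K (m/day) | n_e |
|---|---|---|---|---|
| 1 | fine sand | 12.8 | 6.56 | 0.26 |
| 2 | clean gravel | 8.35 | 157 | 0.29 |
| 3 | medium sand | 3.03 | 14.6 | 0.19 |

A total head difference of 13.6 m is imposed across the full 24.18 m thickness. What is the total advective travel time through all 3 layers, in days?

1.03

With flow normal to the layers, continuity requires the same specific discharge q through every layer.
Σ(b_i/K_i) = 12.8/6.56 + 8.35/157 + 3.03/14.6 = 2.212 d.
q = Δh / Σ(b_i/K_i) = 13.6 / 2.212 = 6.148 m/day.
In each layer the seepage velocity is v_i = q/n_i, so the layer transit time is t_i = b_i·n_i / q:
  layer 1 (fine sand): t_1 = 12.8 × 0.26 / 6.148 = 0.5413 d
  layer 2 (clean gravel): t_2 = 8.35 × 0.29 / 6.148 = 0.3938 d
  layer 3 (medium sand): t_3 = 3.03 × 0.19 / 6.148 = 0.09363 d
Total t = Σ t_i = 1.029 days.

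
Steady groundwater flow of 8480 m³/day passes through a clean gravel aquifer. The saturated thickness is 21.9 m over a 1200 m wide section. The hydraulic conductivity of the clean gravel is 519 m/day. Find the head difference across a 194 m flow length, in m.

Cross-sectional area A = 1200 × 21.9 = 26280 m².
From Q = K·A·i, i = Q / (K·A) = 8480 / (519.0 × 26280) = 0.0006217.
Head loss Δh = i · L = 0.0006217 × 194 = 0.1206 m.

0.121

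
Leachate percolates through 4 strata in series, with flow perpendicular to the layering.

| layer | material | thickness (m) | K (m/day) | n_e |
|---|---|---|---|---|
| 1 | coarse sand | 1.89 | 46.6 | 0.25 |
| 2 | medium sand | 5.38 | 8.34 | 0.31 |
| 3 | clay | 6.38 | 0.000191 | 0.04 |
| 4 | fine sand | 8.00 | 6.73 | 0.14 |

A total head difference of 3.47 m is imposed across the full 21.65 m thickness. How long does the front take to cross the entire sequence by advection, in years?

92.7

With flow normal to the layers, continuity requires the same specific discharge q through every layer.
Σ(b_i/K_i) = 1.89/46.6 + 5.38/8.34 + 6.38/0.000191 + 8.00/6.73 = 33405 d.
q = Δh / Σ(b_i/K_i) = 3.47 / 33405 = 0.0001039 m/day.
In each layer the seepage velocity is v_i = q/n_i, so the layer transit time is t_i = b_i·n_i / q:
  layer 1 (coarse sand): t_1 = 1.89 × 0.25 / 0.0001039 = 4549 d
  layer 2 (medium sand): t_2 = 5.38 × 0.31 / 0.0001039 = 16056 d
  layer 3 (clay): t_3 = 6.38 × 0.04 / 0.0001039 = 2457 d
  layer 4 (fine sand): t_4 = 8.00 × 0.14 / 0.0001039 = 10782 d
Total t = Σ t_i = 33843 days = 92.66 years.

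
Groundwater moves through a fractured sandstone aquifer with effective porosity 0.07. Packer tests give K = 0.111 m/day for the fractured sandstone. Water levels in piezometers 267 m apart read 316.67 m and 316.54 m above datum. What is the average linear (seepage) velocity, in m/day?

0.000772

Hydraulic gradient i = (316.67 − 316.54) / 267 = 0.13 / 267 = 0.0004869.
Darcy flux q = K · i = 0.1110 × 0.0004869 = 5.404e-05 m/day.
Seepage velocity v = q / n_e = 5.404e-05 / 0.07 = 0.0007721 m/day.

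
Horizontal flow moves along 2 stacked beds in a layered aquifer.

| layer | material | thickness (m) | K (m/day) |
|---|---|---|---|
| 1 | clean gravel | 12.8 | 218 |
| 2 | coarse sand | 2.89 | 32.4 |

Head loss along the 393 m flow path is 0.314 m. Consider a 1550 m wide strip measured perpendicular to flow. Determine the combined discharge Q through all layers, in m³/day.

Flow is parallel to layering, so each bed carries its own Darcy discharge and the transmissivities add.
Σ(K_i·b_i) = 218×12.8 + 32.4×2.89 = 2884 m²/day.
Hydraulic gradient i = Δh / L = 0.314 / 393 = 0.0007990.
Q = Σ(K_i·b_i) · W · i = 2884 × 1550 × 0.0007990 = 3572 m³/day.

3570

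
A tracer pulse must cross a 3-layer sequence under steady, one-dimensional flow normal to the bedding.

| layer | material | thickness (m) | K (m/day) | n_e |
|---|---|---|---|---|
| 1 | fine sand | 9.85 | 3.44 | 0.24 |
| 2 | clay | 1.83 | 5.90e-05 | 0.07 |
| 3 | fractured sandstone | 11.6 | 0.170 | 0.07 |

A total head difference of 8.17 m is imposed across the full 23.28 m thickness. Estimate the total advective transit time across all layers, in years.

With flow normal to the layers, continuity requires the same specific discharge q through every layer.
Σ(b_i/K_i) = 9.85/3.44 + 1.83/5.90e-05 + 11.6/0.170 = 31088 d.
q = Δh / Σ(b_i/K_i) = 8.17 / 31088 = 0.0002628 m/day.
In each layer the seepage velocity is v_i = q/n_i, so the layer transit time is t_i = b_i·n_i / q:
  layer 1 (fine sand): t_1 = 9.85 × 0.24 / 0.0002628 = 8995 d
  layer 2 (clay): t_2 = 1.83 × 0.07 / 0.0002628 = 487.4 d
  layer 3 (fractured sandstone): t_3 = 11.6 × 0.07 / 0.0002628 = 3090 d
Total t = Σ t_i = 12573 days = 34.42 years.

34.4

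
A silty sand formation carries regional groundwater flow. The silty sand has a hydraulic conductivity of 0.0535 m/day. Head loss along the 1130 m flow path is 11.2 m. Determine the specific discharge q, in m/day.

0.000530

Hydraulic gradient i = Δh / L = 11.2 / 1130 = 0.009912.
Specific discharge q = K · i = 0.05350 × 0.009912 = 0.0005303 m/day.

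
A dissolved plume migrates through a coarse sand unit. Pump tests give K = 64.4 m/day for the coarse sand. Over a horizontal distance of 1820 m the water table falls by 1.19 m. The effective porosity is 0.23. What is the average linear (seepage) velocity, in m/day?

0.183

Hydraulic gradient i = Δh / L = 1.19 / 1820 = 0.0006538.
Darcy flux q = K · i = 64.40 × 0.0006538 = 0.04211 m/day.
Seepage velocity v = q / n_e = 0.04211 / 0.23 = 0.1831 m/day.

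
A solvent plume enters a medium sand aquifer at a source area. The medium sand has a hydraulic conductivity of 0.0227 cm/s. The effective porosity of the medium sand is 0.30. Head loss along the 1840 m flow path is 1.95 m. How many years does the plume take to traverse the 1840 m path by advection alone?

Convert K: 0.0227 cm/s × 864 = 19.61 m/day.
Hydraulic gradient i = Δh / L = 1.95 / 1840 = 0.001060.
Darcy flux q = K · i = 19.61 × 0.001060 = 0.02079 m/day.
Seepage velocity v = q / n_e = 0.02079 / 0.30 = 0.06928 m/day.
Travel time t = L / v = 1840 / 0.06928 = 26557 days = 72.71 years.

72.7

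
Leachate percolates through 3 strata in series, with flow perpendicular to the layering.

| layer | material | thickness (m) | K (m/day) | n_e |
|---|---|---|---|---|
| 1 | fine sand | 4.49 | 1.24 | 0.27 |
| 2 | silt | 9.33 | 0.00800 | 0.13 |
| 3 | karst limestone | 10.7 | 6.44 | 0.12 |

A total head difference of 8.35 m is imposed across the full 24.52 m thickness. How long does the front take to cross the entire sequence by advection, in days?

520

With flow normal to the layers, continuity requires the same specific discharge q through every layer.
Σ(b_i/K_i) = 4.49/1.24 + 9.33/0.00800 + 10.7/6.44 = 1172 d.
q = Δh / Σ(b_i/K_i) = 8.35 / 1172 = 0.007127 m/day.
In each layer the seepage velocity is v_i = q/n_i, so the layer transit time is t_i = b_i·n_i / q:
  layer 1 (fine sand): t_1 = 4.49 × 0.27 / 0.007127 = 170.1 d
  layer 2 (silt): t_2 = 9.33 × 0.13 / 0.007127 = 170.2 d
  layer 3 (karst limestone): t_3 = 10.7 × 0.12 / 0.007127 = 180.1 d
Total t = Σ t_i = 520.4 days.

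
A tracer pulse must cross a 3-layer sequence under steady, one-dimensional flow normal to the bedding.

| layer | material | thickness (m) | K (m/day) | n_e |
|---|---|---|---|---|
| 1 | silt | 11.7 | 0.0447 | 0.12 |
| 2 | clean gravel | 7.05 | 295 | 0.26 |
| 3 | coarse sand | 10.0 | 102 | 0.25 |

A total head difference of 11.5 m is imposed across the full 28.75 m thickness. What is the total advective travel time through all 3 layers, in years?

0.358

With flow normal to the layers, continuity requires the same specific discharge q through every layer.
Σ(b_i/K_i) = 11.7/0.0447 + 7.05/295 + 10.0/102 = 261.9 d.
q = Δh / Σ(b_i/K_i) = 11.5 / 261.9 = 0.04392 m/day.
In each layer the seepage velocity is v_i = q/n_i, so the layer transit time is t_i = b_i·n_i / q:
  layer 1 (silt): t_1 = 11.7 × 0.12 / 0.04392 = 31.97 d
  layer 2 (clean gravel): t_2 = 7.05 × 0.26 / 0.04392 = 41.74 d
  layer 3 (coarse sand): t_3 = 10.0 × 0.25 / 0.04392 = 56.93 d
Total t = Σ t_i = 130.6 days = 0.3577 years.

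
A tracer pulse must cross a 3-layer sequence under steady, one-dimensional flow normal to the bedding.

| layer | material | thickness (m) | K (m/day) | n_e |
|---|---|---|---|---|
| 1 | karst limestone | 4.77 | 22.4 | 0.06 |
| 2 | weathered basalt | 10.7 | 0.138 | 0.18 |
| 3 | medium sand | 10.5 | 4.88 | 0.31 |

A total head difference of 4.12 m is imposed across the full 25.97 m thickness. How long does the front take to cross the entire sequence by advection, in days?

With flow normal to the layers, continuity requires the same specific discharge q through every layer.
Σ(b_i/K_i) = 4.77/22.4 + 10.7/0.138 + 10.5/4.88 = 79.90 d.
q = Δh / Σ(b_i/K_i) = 4.12 / 79.90 = 0.05156 m/day.
In each layer the seepage velocity is v_i = q/n_i, so the layer transit time is t_i = b_i·n_i / q:
  layer 1 (karst limestone): t_1 = 4.77 × 0.06 / 0.05156 = 5.550 d
  layer 2 (weathered basalt): t_2 = 10.7 × 0.18 / 0.05156 = 37.35 d
  layer 3 (medium sand): t_3 = 10.5 × 0.31 / 0.05156 = 63.13 d
Total t = Σ t_i = 106.0 days.

106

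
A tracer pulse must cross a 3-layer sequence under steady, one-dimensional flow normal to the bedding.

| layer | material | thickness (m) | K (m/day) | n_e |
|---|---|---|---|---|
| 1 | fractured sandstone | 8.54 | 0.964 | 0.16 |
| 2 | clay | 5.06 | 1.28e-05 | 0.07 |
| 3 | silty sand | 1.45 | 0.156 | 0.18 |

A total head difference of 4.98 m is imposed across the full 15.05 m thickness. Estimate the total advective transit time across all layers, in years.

With flow normal to the layers, continuity requires the same specific discharge q through every layer.
Σ(b_i/K_i) = 8.54/0.964 + 5.06/1.28e-05 + 1.45/0.156 = 3.953e+05 d.
q = Δh / Σ(b_i/K_i) = 4.98 / 3.953e+05 = 1.260e-05 m/day.
In each layer the seepage velocity is v_i = q/n_i, so the layer transit time is t_i = b_i·n_i / q:
  layer 1 (fractured sandstone): t_1 = 8.54 × 0.16 / 1.260e-05 = 1.085e+05 d
  layer 2 (clay): t_2 = 5.06 × 0.07 / 1.260e-05 = 28118 d
  layer 3 (silty sand): t_3 = 1.45 × 0.18 / 1.260e-05 = 20719 d
Total t = Σ t_i = 1.573e+05 days = 430.7 years.

431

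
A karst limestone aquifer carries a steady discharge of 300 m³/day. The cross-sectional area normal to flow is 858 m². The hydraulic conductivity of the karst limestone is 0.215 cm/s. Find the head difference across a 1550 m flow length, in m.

Convert K: 0.215 cm/s × 864 = 185.8 m/day.
From Q = K·A·i, i = Q / (K·A) = 300 / (185.8 × 858.0) = 0.001882.
Head loss Δh = i · L = 0.001882 × 1550 = 2.918 m.

2.92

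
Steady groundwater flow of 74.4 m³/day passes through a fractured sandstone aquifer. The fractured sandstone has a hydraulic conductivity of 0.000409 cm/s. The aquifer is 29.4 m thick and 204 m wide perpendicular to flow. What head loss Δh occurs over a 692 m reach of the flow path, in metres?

Convert K: 0.000409 cm/s × 864 = 0.3534 m/day.
Cross-sectional area A = 204 × 29.4 = 5998 m².
From Q = K·A·i, i = Q / (K·A) = 74.4 / (0.3534 × 5998) = 0.03510.
Head loss Δh = i · L = 0.03510 × 692 = 24.29 m.

24.3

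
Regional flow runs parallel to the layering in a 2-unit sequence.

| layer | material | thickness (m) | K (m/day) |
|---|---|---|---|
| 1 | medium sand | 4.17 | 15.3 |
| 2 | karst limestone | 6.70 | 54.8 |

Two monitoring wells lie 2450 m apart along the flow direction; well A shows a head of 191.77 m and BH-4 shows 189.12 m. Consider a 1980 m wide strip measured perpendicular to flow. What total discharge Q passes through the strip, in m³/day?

Flow is parallel to layering, so each bed carries its own Darcy discharge and the transmissivities add.
Σ(K_i·b_i) = 15.3×4.17 + 54.8×6.70 = 431.0 m²/day.
Hydraulic gradient i = (191.77 − 189.12) / 2450 = 2.65 / 2450 = 0.001082.
Q = Σ(K_i·b_i) · W · i = 431.0 × 1980 × 0.001082 = 923.0 m³/day.

923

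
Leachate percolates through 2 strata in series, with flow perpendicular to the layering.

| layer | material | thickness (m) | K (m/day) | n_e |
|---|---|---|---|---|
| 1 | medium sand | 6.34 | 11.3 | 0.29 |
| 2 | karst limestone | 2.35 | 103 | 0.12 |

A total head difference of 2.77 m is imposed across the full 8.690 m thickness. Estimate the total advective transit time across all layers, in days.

0.447

With flow normal to the layers, continuity requires the same specific discharge q through every layer.
Σ(b_i/K_i) = 6.34/11.3 + 2.35/103 = 0.5839 d.
q = Δh / Σ(b_i/K_i) = 2.77 / 0.5839 = 4.744 m/day.
In each layer the seepage velocity is v_i = q/n_i, so the layer transit time is t_i = b_i·n_i / q:
  layer 1 (medium sand): t_1 = 6.34 × 0.29 / 4.744 = 0.3876 d
  layer 2 (karst limestone): t_2 = 2.35 × 0.12 / 4.744 = 0.05944 d
Total t = Σ t_i = 0.4470 days.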